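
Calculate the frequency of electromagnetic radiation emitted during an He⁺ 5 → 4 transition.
2.961e+14 Hz

First, find the transition energy:
E_5 = -13.6057 × 2² / 5² = -2.176912 eV
E_4 = -13.6057 × 2² / 4² = -3.401425 eV
|ΔE| = |E_4 - E_5| = 1.224513 eV

Convert to Joules: E = 1.224513 eV × (1.602177 × 10⁻¹⁹ J/eV) = 1.96189e-19 J

Using E = hf:
f = E/h = 1.96189e-19 J / (6.62607 × 10⁻³⁴ J·s)
f = 2.961e+14 Hz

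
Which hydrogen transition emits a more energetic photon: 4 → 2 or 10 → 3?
4 → 2

Calculate the energy for each transition:

Transition 4 → 2:
ΔE₁ = |E_2 - E_4| = |-13.6057/2² - (-13.6057/4²)|
ΔE₁ = |-3.4014250000 - (-0.8503562500)| = 2.5510688 eV

Transition 10 → 3:
ΔE₂ = |E_3 - E_10| = |-13.6057/3² - (-13.6057/10²)|
ΔE₂ = |-1.5117444444 - (-0.1360570000)| = 1.3756874 eV

Since 2.5510688 eV > 1.3756874 eV, the transition 4 → 2 emits the more energetic photon.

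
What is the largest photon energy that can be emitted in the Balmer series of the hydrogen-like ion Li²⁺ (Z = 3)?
30.61 eV

The series limit corresponds to the transition from n = ∞ to n = 2.
This is the highest energy (shortest wavelength) transition in the Balmer series.

E_∞ = 0 eV
E_2 = -13.6057 × 3² / 2² = -30.61 eV

Energy at series limit:
ΔE = E_∞ - E_2 = 0 - (-30.61) = 30.61 eV

This energy equals the ionization energy from the n = 2 state of Li²⁺.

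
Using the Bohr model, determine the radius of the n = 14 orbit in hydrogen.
10.3719 nm (or 103.7187 Å)

The Bohr radius formula is:
r_n = n² a₀ / Z

where a₀ = 0.0529177 nm is the Bohr radius.

For H (Z = 1) at n = 14:
r_14 = 14² × 0.0529177 nm / 1
r_14 = 196 × 0.0529177 nm / 1
r_14 = 10.37187 nm / 1
r_14 = 10.3719 nm

The electron orbits at approximately 10.3719 nm from the nucleus.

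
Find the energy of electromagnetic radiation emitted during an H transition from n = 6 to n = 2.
3.023 eV

The energy levels are E_n = -13.6057 eV / n².

Energy at n = 6: E_6 = -13.6057 / 6² = -0.377936 eV
Energy at n = 2: E_2 = -13.6057 / 2² = -3.401425 eV

For emission (electron falling to lower state), the photon energy is:
E_photon = E_6 - E_2 = |-0.377936 - (-3.401425)|
E_photon = 3.023 eV

This energy is carried away by the emitted photon.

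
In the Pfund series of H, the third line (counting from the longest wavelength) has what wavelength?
3738.5236 nm

The lines of a series are numbered from the longest wavelength (smallest ΔE) outward; the third line is the transition from n = n_f + 3 to n_f.
The Pfund series has all transitions ending at n_f = 5.

For H, the third line (γ-line) is the jump from n = 8 to n = 5:
E_8 = -13.6057 / 8² = -0.2125890625 eV
E_5 = -13.6057 / 5² = -0.5442280000 eV
ΔE = E_8 - E_5 = 0.3316389375 eV

λ = hc/E = 1239.84 eV·nm / 0.3316389375 eV
λ = 3738.5236 nm

This is the γ-line of the Pfund series in H.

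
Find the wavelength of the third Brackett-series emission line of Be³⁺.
135.309 nm

The lines of a series are numbered from the longest wavelength (smallest ΔE) outward; the third line is the transition from n = n_f + 3 to n_f.
The Brackett series has all transitions ending at n_f = 4.

For Be³⁺ (Z = 4), the third line (γ-line) is the jump from n = 7 to n = 4:
E_7 = -13.6057 × 4² / 7² = -4.4426776 eV
E_4 = -13.6057 × 4² / 4² = -13.6057000 eV
ΔE = E_7 - E_4 = 9.1630224 eV

λ = hc/E = 1239.84 eV·nm / 9.1630224 eV
λ = 135.309 nm

This is the γ-line of the Brackett series in Be³⁺.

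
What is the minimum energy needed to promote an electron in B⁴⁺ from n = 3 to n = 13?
35.7809 eV

The energy levels of a hydrogen-like atom are E_n = -13.6057 Z² eV / n².

Energy at n = 3: E_3 = -13.6057 × 5² / 3² = -37.7936111 eV
Energy at n = 13: E_13 = -13.6057 × 5² / 13² = -2.0126775 eV

The excitation energy is the difference:
ΔE = E_13 - E_3
ΔE = -2.0126775 - (-37.7936111)
ΔE = 35.7809 eV

Since this is positive, energy must be absorbed (photon absorption).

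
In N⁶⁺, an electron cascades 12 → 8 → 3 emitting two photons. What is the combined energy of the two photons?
69.44576 eV

The energy levels of N⁶⁺ are E_n = -13.6057 × 7² / n² eV.

First transition (12 → 8):
ΔE₁ = |E_8 - E_12|
ΔE₁ = |-10.41686406250 - (-4.62971736111)| = 5.78714670 eV

Second transition (8 → 3):
ΔE₂ = |E_3 - E_8|
ΔE₂ = |-74.07547777778 - (-10.41686406250)| = 63.65861372 eV

Total energy released:
E_total = ΔE₁ + ΔE₂ = 5.78714670 + 63.65861372 = 69.44576 eV

Note: This equals the direct transition 12 → 3: 69.44576 eV ✓
Energy is conserved regardless of the path taken.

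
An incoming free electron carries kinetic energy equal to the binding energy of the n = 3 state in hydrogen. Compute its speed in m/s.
7.2923e+05 m/s (or 0.243% of c)

The binding energy at n = 3 for hydrogen is:
E_3 = -13.6057/3² = -1.5117444 eV
|E_3| = 1.5117444 eV

Convert to Joules:
KE = 1.5117444 eV × (1.602177 × 10⁻¹⁹ J/eV) = 2.422082e-19 J

Using KE = ½mv²:
v = √(2·KE/m_e)
v = √(2 × 2.422082e-19 J / 9.10938 × 10⁻³¹ kg)
v = 7.2923e+05 m/s

This is approximately 0.243% the speed of light.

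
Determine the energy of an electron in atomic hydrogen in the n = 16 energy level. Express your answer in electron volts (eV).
-0.05315 eV

The energy levels of a hydrogen-like atom are given by:
E_n = -13.6057 eV / n²

For n = 16:
E_16 = -13.6057 eV / 16²
E_16 = -13.6057 eV / 256
E_16 = -0.05315 eV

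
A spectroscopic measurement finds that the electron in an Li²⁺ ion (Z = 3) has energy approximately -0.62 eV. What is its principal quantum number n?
n = 14

The exact energy levels follow E_n = -13.6057 Z² / n² eV with Z = 3.

The measured value (-0.62 eV) is reported to only 2 significant figures, so we must test candidate n values and see which one matches to that precision.

Candidate energies:
  n = 12:  E = -13.6057 × 3² / 12² = -0.85036 eV
  n = 13:  E = -13.6057 × 3² / 13² = -0.72456 eV
  n = 14:  E = -13.6057 × 3² / 14² = -0.62475 eV  ← matches
  n = 15:  E = -13.6057 × 3² / 15² = -0.54423 eV
  n = 16:  E = -13.6057 × 3² / 16² = -0.47833 eV

Checking against the measurement of -0.62 eV (2 sig figs), only n = 14 agrees:
E_14 = -0.62475 eV, which rounds to -0.62 eV ✓

Therefore n = 14.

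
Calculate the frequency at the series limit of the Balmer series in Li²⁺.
7.402e+15 Hz

The series limit corresponds to the transition from n = ∞ to n = 2.
This is the highest energy (shortest wavelength) transition in the Balmer series.

E_∞ = 0 eV
E_2 = -13.6057 × 3² / 2² = -30.612825 eV

Energy at series limit:
ΔE = E_∞ - E_2 = 0 - (-30.612825) = 30.612825 eV
E = 30.612825 eV × (1.602177 × 10⁻¹⁹ J/eV) = 4.90472e-18 J
f = E/h = 4.90472e-18 J / (6.62607 × 10⁻³⁴ J·s) = 7.402e+15 Hz

This energy equals the ionization energy from the n = 2 state of Li²⁺.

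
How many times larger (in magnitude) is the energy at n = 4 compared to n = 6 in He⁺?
2.25

Using E_n = -13.6057 Z² / n² eV with Z = 2:

E_4 = -13.6057 × 2² / 4² = -54.4228 / 16 = -3.40142500 eV
E_6 = -13.6057 × 2² / 6² = -54.4228 / 36 = -1.51174444 eV

The ratio is:
E_4/E_6 = (-3.40142500) / (-1.51174444)
E_4/E_6 = (-54.4228/16) / (-54.4228/36)
E_4/E_6 = 36/16
E_4/E_6 = 2.25
(Note: the Z² factors cancel in the ratio.)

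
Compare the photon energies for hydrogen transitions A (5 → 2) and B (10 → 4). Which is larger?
5 → 2

Calculate the energy for each transition:

Transition 5 → 2:
ΔE₁ = |E_2 - E_5| = |-13.6057/2² - (-13.6057/5²)|
ΔE₁ = |-3.40142500 - (-0.54422800)| = 2.85720 eV

Transition 10 → 4:
ΔE₂ = |E_4 - E_10| = |-13.6057/4² - (-13.6057/10²)|
ΔE₂ = |-0.85035625 - (-0.13605700)| = 0.71430 eV

Since 2.85720 eV > 0.71430 eV, the transition 5 → 2 emits the more energetic photon.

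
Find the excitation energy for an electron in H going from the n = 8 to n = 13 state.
0.132082 eV

The energy levels of a hydrogen-like atom are E_n = -13.6057 eV / n².

Energy at n = 8: E_8 = -13.6057 / 8² = -0.212589063 eV
Energy at n = 13: E_13 = -13.6057 / 13² = -0.080507101 eV

The excitation energy is the difference:
ΔE = E_13 - E_8
ΔE = -0.080507101 - (-0.212589063)
ΔE = 0.132082 eV

Since this is positive, energy must be absorbed (photon absorption).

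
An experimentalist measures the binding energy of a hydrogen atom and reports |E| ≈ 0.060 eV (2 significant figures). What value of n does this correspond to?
n = 15

The exact energy levels follow E_n = -13.6057 eV / n².

The measured value (-0.060 eV) is reported to only 2 significant figures, so we must test candidate n values and see which one matches to that precision.

Candidate energies:
  n = 13:  E = -13.6057/13² = -0.080507 eV
  n = 14:  E = -13.6057/14² = -0.069417 eV
  n = 15:  E = -13.6057/15² = -0.060470 eV  ← matches
  n = 16:  E = -13.6057/16² = -0.053147 eV
  n = 17:  E = -13.6057/17² = -0.047079 eV

Checking against the measurement of -0.060 eV (2 sig figs), only n = 15 agrees:
E_15 = -0.060470 eV, which rounds to -0.060 eV ✓

Therefore n = 15.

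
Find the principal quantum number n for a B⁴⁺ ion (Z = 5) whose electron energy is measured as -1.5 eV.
n = 15

The exact energy levels follow E_n = -13.6057 Z² / n² eV with Z = 5.

The measured value (-1.5 eV) is reported to only 2 significant figures, so we must test candidate n values and see which one matches to that precision.

Candidate energies:
  n = 13:  E = -13.6057 × 5² / 13² = -2.01268 eV
  n = 14:  E = -13.6057 × 5² / 14² = -1.73542 eV
  n = 15:  E = -13.6057 × 5² / 15² = -1.51174 eV  ← matches
  n = 16:  E = -13.6057 × 5² / 16² = -1.32868 eV
  n = 17:  E = -13.6057 × 5² / 17² = -1.17696 eV

Checking against the measurement of -1.5 eV (2 sig figs), only n = 15 agrees:
E_15 = -1.51174 eV, which rounds to -1.5 eV ✓

Therefore n = 15.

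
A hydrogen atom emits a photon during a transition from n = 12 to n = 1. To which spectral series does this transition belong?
Lyman series

The spectral series in hydrogen are named based on the final (lower) energy level:
- Lyman series: n_final = 1 (ultraviolet)
- Balmer series: n_final = 2 (visible/near-UV)
- Paschen series: n_final = 3 (infrared)
- Brackett series: n_final = 4 (infrared)
- Pfund series: n_final = 5 (far infrared)

Since this transition ends at n = 1, it belongs to the Lyman series.

For reference, this 12 → 1 line has photon energy
ΔE = 13.6057 eV × (1/1² - 1/12²) = 13.511216 eV,
corresponding to wavelength λ = hc/ΔE = 1239.84 eV·nm / 13.511216 eV = 91.7638 nm in the ultraviolet region.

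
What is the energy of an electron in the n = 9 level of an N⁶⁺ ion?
-8.23 eV

For hydrogen-like ions, the energy levels scale with Z²:
E_n = -13.6057 Z² / n² eV

For N⁶⁺ (Z = 7) at n = 9:
E_9 = -13.6057 × 7² / 9²
E_9 = -13.6057 × 49 / 81
E_9 = -666.6793 / 81
E_9 = -8.23 eV

The energy is 49 times more negative than hydrogen at the same n due to the stronger nuclear charge.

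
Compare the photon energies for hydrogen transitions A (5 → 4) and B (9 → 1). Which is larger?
9 → 1

Calculate the energy for each transition:

Transition 5 → 4:
ΔE₁ = |E_4 - E_5| = |-13.6057/4² - (-13.6057/5²)|
ΔE₁ = |-0.85035625000 - (-0.54422800000)| = 0.30612825 eV

Transition 9 → 1:
ΔE₂ = |E_1 - E_9| = |-13.6057/1² - (-13.6057/9²)|
ΔE₂ = |-13.60570000000 - (-0.16797160494)| = 13.43772840 eV

Since 13.43772840 eV > 0.30612825 eV, the transition 9 → 1 emits the more energetic photon.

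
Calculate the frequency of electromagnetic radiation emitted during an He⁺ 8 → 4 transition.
6.1685e+14 Hz

First, find the transition energy:
E_8 = -13.6057 × 2² / 8² = -0.8503563 eV
E_4 = -13.6057 × 2² / 4² = -3.4014250 eV
|ΔE| = |E_4 - E_8| = 2.5510687 eV

Convert to Joules: E = 2.5510687 eV × (1.602177 × 10⁻¹⁹ J/eV) = 4.087264e-19 J

Using E = hf:
f = E/h = 4.087264e-19 J / (6.62607 × 10⁻³⁴ J·s)
f = 6.1685e+14 Hz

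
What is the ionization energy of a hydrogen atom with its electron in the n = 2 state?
3.40 eV

The ionization energy is the energy needed to remove the electron completely (n → ∞).

For hydrogen, E_n = -13.6057 eV / n².

At n = 2: E_2 = -13.6057 / 2² = -3.40143 eV
At n = ∞: E_∞ = 0 eV

Ionization energy = E_∞ - E_2 = 0 - (-3.40143) = 3.40143 eV
Ionization energy ≈ 3.40 eV

This is also called the binding energy of the electron in state n = 2.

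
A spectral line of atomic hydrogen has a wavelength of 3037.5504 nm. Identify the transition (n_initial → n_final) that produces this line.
n = 10 → n = 5

First, find the photon energy from the wavelength (hc = 1239.84 eV·nm):
E = hc/λ = 1239.84 eV·nm / 3037.5504 nm = 0.40817101 eV

The energy levels of hydrogen satisfy E_n = -13.6057 / n² eV, so an emission n_i → n_f releases
ΔE = 13.6057 × (1/n_f² − 1/n_i²) eV.

Setting ΔE equal to the photon energy:
1/n_f² − 1/n_i² = 0.40817101 / 13.6057 = 0.030000001

Since 1/n_i² must be positive, we need 1/n_f² > 0.030000001, i.e. n_f ≤ 5. For each allowed n_f, solve n_i = (1/n_f² − 0.030000001)^(−1/2) and check whether it is a whole number:
  n_f = 1: 1/n_i² = 1.000000000 − 0.030000001 = 0.969999999 → n_i = 1.015  (not an integer) ✗
  n_f = 2: 1/n_i² = 0.250000000 − 0.030000001 = 0.219999999 → n_i = 2.132  (not an integer) ✗
  n_f = 3: 1/n_i² = 0.111111111 − 0.030000001 = 0.081111110 → n_i = 3.511  (not an integer) ✗
  n_f = 4: 1/n_i² = 0.062500000 − 0.030000001 = 0.032499999 → n_i = 5.547  (not an integer) ✗
  n_f = 5: 1/n_i² = 0.040000000 − 0.030000001 = 0.009999999 → n_i = 10.000  → integer, n_i = 10 ✓

Only n_f = 5 gives an integer upper level, n_i = 10.

The transition is from n = 10 to n = 5 (emission).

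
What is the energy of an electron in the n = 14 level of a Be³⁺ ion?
-1.11 eV

For hydrogen-like ions, the energy levels scale with Z²:
E_n = -13.6057 Z² / n² eV

For Be³⁺ (Z = 4) at n = 14:
E_14 = -13.6057 × 4² / 14²
E_14 = -13.6057 × 16 / 196
E_14 = -217.6912 / 196
E_14 = -1.11 eV

The energy is 16 times more negative than hydrogen at the same n due to the stronger nuclear charge.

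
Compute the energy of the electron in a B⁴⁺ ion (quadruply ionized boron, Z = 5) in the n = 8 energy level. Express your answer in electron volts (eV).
-5.3147 eV

The energy levels of a hydrogen-like atom are given by:
E_n = -13.6057 Z² / n² eV  (with Z = 5 for B⁴⁺)

For n = 8:
E_8 = -13.6057 × 5² / 8²
E_8 = -13.6057 × 25 / 64
E_8 = -5.3147 eV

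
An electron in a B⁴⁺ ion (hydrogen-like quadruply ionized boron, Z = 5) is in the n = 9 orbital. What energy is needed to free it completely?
4.199 eV

The ionization energy is the energy needed to remove the electron completely (n → ∞).

For a hydrogen-like ion with Z = 5, E_n = -13.6057 Z² / n² eV.

At n = 9: E_9 = -13.6057 × 5² / 9² = -4.199290 eV
At n = ∞: E_∞ = 0 eV

Ionization energy = E_∞ - E_9 = 0 - (-4.199290) = 4.199290 eV
Ionization energy ≈ 4.199 eV

This is also called the binding energy of the electron in state n = 9.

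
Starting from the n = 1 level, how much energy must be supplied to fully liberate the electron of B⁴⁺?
340.142500 eV

The ionization energy is the energy needed to remove the electron completely (n → ∞).

For a hydrogen-like ion with Z = 5, E_n = -13.6057 Z² / n² eV.

At n = 1: E_1 = -13.6057 × 5² / 1² = -340.142500000 eV
At n = ∞: E_∞ = 0 eV

Ionization energy = E_∞ - E_1 = 0 - (-340.142500000) = 340.142500000 eV
Ionization energy ≈ 340.142500 eV

This is also called the binding energy of the electron in state n = 1.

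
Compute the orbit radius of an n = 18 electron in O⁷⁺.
2.143168 nm (or 21.431677 Å)

The Bohr radius formula is:
r_n = n² a₀ / Z

where a₀ = 0.052917721 nm is the Bohr radius.

For O⁷⁺ (Z = 8) at n = 18:
r_18 = 18² × 0.052917721 nm / 8
r_18 = 324 × 0.052917721 nm / 8
r_18 = 17.1453416 nm / 8
r_18 = 2.143168 nm

The electron orbits at approximately 2.143168 nm from the nucleus.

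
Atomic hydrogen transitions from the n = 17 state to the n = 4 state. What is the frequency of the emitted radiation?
1.942e+14 Hz

First, find the transition energy:
E_17 = -13.6057 / 17² = -0.0470785 eV
E_4 = -13.6057 / 4² = -0.8503563 eV
|ΔE| = |E_4 - E_17| = 0.8032778 eV

Convert to Joules: E = 0.8032778 eV × (1.602177 × 10⁻¹⁹ J/eV) = 1.28699e-19 J

Using E = hf:
f = E/h = 1.28699e-19 J / (6.62607 × 10⁻³⁴ J·s)
f = 1.942e+14 Hz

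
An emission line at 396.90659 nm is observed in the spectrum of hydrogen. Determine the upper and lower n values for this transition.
n = 7 → n = 2

First, find the photon energy from the wavelength (hc = 1239.84 eV·nm):
E = hc/λ = 1239.84 eV·nm / 396.90659 nm = 3.1237577 eV

The energy levels of hydrogen satisfy E_n = -13.6057 / n² eV, so an emission n_i → n_f releases
ΔE = 13.6057 × (1/n_f² − 1/n_i²) eV.

Setting ΔE equal to the photon energy:
1/n_f² − 1/n_i² = 3.1237577 / 13.6057 = 0.22959184

Since 1/n_i² must be positive, we need 1/n_f² > 0.22959184, i.e. n_f ≤ 2. For each allowed n_f, solve n_i = (1/n_f² − 0.22959184)^(−1/2) and check whether it is a whole number:
  n_f = 1: 1/n_i² = 1.00000000 − 0.22959184 = 0.77040816 → n_i = 1.139  (not an integer) ✗
  n_f = 2: 1/n_i² = 0.25000000 − 0.22959184 = 0.02040816 → n_i = 7.000  → integer, n_i = 7 ✓

Only n_f = 2 gives an integer upper level, n_i = 7.

The transition is from n = 7 to n = 2 (emission).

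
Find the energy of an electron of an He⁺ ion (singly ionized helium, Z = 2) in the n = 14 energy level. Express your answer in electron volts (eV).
-0.27767 eV

The energy levels of a hydrogen-like atom are given by:
E_n = -13.6057 Z² / n² eV  (with Z = 2 for He⁺)

For n = 14:
E_14 = -13.6057 × 2² / 14²
E_14 = -13.6057 × 4 / 196
E_14 = -0.27767 eV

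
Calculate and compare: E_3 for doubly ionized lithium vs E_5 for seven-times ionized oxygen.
O⁷⁺ at n = 5 (E = -34.830592 eV)

Using E_n = -13.6057 Z² / n² eV:

Li²⁺ (Z = 3) at n = 3:
E = -13.6057 × 3² / 3² = -13.6057 × 9 / 9 = -13.605700000 eV

O⁷⁺ (Z = 8) at n = 5:
E = -13.6057 × 8² / 5² = -13.6057 × 64 / 25 = -34.830592000 eV

Since -34.830592000 eV < -13.605700000 eV,
O⁷⁺ at n = 5 is more tightly bound (requires more energy to ionize).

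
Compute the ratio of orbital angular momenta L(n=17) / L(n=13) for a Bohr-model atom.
1.307692

In the Bohr model, L_n = nℏ, so the ratio is purely the ratio of quantum numbers:

L_17/L_13 = 17ℏ / 13ℏ = 17/13 = 1.307692

The angular momentum scales linearly with n.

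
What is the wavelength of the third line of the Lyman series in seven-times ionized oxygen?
1.518775 nm

The lines of a series are numbered from the longest wavelength (smallest ΔE) outward; the third line is the transition from n = n_f + 3 to n_f.
The Lyman series has all transitions ending at n_f = 1.

For O⁷⁺ (Z = 8), the third line (γ-line) is the jump from n = 4 to n = 1:
E_4 = -13.6057 × 8² / 4² = -54.42280000 eV
E_1 = -13.6057 × 8² / 1² = -870.76480000 eV
ΔE = E_4 - E_1 = 816.34200000 eV

λ = hc/E = 1239.84 eV·nm / 816.34200000 eV
λ = 1.518775 nm

This is the γ-line of the Lyman series in O⁷⁺.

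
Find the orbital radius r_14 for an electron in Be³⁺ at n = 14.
2.592968 nm (or 25.929683 Å)

The Bohr radius formula is:
r_n = n² a₀ / Z

where a₀ = 0.052917721 nm is the Bohr radius.

For Be³⁺ (Z = 4) at n = 14:
r_14 = 14² × 0.052917721 nm / 4
r_14 = 196 × 0.052917721 nm / 4
r_14 = 10.3718733 nm / 4
r_14 = 2.592968 nm

The electron orbits at approximately 2.592968 nm from the nucleus.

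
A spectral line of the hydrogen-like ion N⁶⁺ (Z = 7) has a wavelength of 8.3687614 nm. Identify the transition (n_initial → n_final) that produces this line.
n = 6 → n = 2

First, find the photon energy from the wavelength (hc = 1239.84 eV·nm):
E = hc/λ = 1239.84 eV·nm / 8.3687614 nm = 148.15096 eV

The energy levels of N⁶⁺ satisfy E_n = -13.6057 × 7² / n² eV, so an emission n_i → n_f releases
ΔE = 13.6057 × 7² × (1/n_f² − 1/n_i²) eV.

Setting ΔE equal to the photon energy:
1/n_f² − 1/n_i² = 148.15096 / (13.6057 × 7²) = 0.22222223

Since 1/n_i² must be positive, we need 1/n_f² > 0.22222223, i.e. n_f ≤ 2. For each allowed n_f, solve n_i = (1/n_f² − 0.22222223)^(−1/2) and check whether it is a whole number:
  n_f = 1: 1/n_i² = 1.00000000 − 0.22222223 = 0.77777777 → n_i = 1.134  (not an integer) ✗
  n_f = 2: 1/n_i² = 0.25000000 − 0.22222223 = 0.02777777 → n_i = 6.000  → integer, n_i = 6 ✓

Only n_f = 2 gives an integer upper level, n_i = 6.

The transition is from n = 6 to n = 2 (emission).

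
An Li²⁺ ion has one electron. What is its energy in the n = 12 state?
-0.850356 eV

For hydrogen-like ions, the energy levels scale with Z²:
E_n = -13.6057 Z² / n² eV

For Li²⁺ (Z = 3) at n = 12:
E_12 = -13.6057 × 3² / 12²
E_12 = -13.6057 × 9 / 144
E_12 = -122.4513 / 144
E_12 = -0.850356 eV

The energy is 9 times more negative than hydrogen at the same n due to the stronger nuclear charge.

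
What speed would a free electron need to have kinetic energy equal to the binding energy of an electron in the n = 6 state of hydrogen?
3.64615e+05 m/s (or 0.121623% of c)

The binding energy at n = 6 for hydrogen is:
E_6 = -13.6057/6² = -0.377936111 eV
|E_6| = 0.377936111 eV

Convert to Joules:
KE = 0.377936111 eV × (1.602177 × 10⁻¹⁹ J/eV) = 6.0552054e-20 J

Using KE = ½mv²:
v = √(2·KE/m_e)
v = √(2 × 6.0552054e-20 J / 9.10938 × 10⁻³¹ kg)
v = 3.64615e+05 m/s

This is approximately 0.121623% the speed of light.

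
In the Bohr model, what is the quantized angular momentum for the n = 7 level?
7.382e-34 J·s (or 7ℏ)

In the Bohr model, angular momentum is quantized:
L = nℏ

where ℏ = h/(2π) = 1.05457e-34 J·s

For n = 7:
L = 7 × 1.05457e-34 J·s
L = 7.382e-34 J·s

This can also be written as L = 7ℏ.
The angular momentum is an integer multiple of the reduced Planck constant.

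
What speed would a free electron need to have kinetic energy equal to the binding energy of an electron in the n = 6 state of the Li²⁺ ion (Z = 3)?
1.09e+06 m/s (or 0.36% of c)

The binding energy at n = 6 for Li²⁺ is:
E_6 = -13.6057 × 3²/6² = -3.40143 eV
|E_6| = 3.40143 eV

Convert to Joules:
KE = 3.40143 eV × (1.602177 × 10⁻¹⁹ J/eV) = 5.4497e-19 J

Using KE = ½mv²:
v = √(2·KE/m_e)
v = √(2 × 5.4497e-19 J / 9.10938 × 10⁻³¹ kg)
v = 1.09e+06 m/s

This is approximately 0.36% the speed of light.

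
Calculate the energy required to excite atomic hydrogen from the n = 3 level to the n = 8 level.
1.2992 eV

The energy levels of a hydrogen-like atom are E_n = -13.6057 eV / n².

Energy at n = 3: E_3 = -13.6057 / 3² = -1.5117444 eV
Energy at n = 8: E_8 = -13.6057 / 8² = -0.2125891 eV

The excitation energy is the difference:
ΔE = E_8 - E_3
ΔE = -0.2125891 - (-1.5117444)
ΔE = 1.2992 eV

Since this is positive, energy must be absorbed (photon absorption).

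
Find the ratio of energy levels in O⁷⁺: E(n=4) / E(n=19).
22.562500

Using E_n = -13.6057 Z² / n² eV with Z = 8:

E_4 = -13.6057 × 8² / 4² = -870.7648 / 16 = -54.422800000000 eV
E_19 = -13.6057 × 8² / 19² = -870.7648 / 361 = -2.412090858726 eV

The ratio is:
E_4/E_19 = (-54.422800000000) / (-2.412090858726)
E_4/E_19 = (-870.7648/16) / (-870.7648/361)
E_4/E_19 = 361/16
E_4/E_19 = 22.562500
(Note: the Z² factors cancel in the ratio.)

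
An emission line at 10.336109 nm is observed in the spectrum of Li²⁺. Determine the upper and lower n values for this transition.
n = 7 → n = 1

First, find the photon energy from the wavelength (hc = 1239.84 eV·nm):
E = hc/λ = 1239.84 eV·nm / 10.336109 nm = 119.95230 eV

The energy levels of Li²⁺ satisfy E_n = -13.6057 × 3² / n² eV, so an emission n_i → n_f releases
ΔE = 13.6057 × 3² × (1/n_f² − 1/n_i²) eV.

Setting ΔE equal to the photon energy:
1/n_f² − 1/n_i² = 119.95230 / (13.6057 × 3²) = 0.97959189

Since 1/n_i² must be positive, we need 1/n_f² > 0.97959189, i.e. n_f ≤ 1. For each allowed n_f, solve n_i = (1/n_f² − 0.97959189)^(−1/2) and check whether it is a whole number:
  n_f = 1: 1/n_i² = 1.00000000 − 0.97959189 = 0.02040811 → n_i = 7.000  → integer, n_i = 7 ✓

Only n_f = 1 gives an integer upper level, n_i = 7.

The transition is from n = 7 to n = 1 (emission).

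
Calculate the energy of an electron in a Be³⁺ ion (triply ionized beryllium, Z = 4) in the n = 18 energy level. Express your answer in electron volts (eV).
-0.6719 eV

The energy levels of a hydrogen-like atom are given by:
E_n = -13.6057 Z² / n² eV  (with Z = 4 for Be³⁺)

For n = 18:
E_18 = -13.6057 × 4² / 18²
E_18 = -13.6057 × 16 / 324
E_18 = -0.6719 eV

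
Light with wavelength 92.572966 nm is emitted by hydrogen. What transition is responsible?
n = 8 → n = 1

First, find the photon energy from the wavelength (hc = 1239.84 eV·nm):
E = hc/λ = 1239.84 eV·nm / 92.572966 nm = 13.393111 eV

The energy levels of hydrogen satisfy E_n = -13.6057 / n² eV, so an emission n_i → n_f releases
ΔE = 13.6057 × (1/n_f² − 1/n_i²) eV.

Setting ΔE equal to the photon energy:
1/n_f² − 1/n_i² = 13.393111 / 13.6057 = 0.98437500

Since 1/n_i² must be positive, we need 1/n_f² > 0.98437500, i.e. n_f ≤ 1. For each allowed n_f, solve n_i = (1/n_f² − 0.98437500)^(−1/2) and check whether it is a whole number:
  n_f = 1: 1/n_i² = 1.00000000 − 0.98437500 = 0.01562500 → n_i = 8.000  → integer, n_i = 8 ✓

Only n_f = 1 gives an integer upper level, n_i = 8.

The transition is from n = 8 to n = 1 (emission).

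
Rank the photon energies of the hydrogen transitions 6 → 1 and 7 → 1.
7 → 1

Calculate the energy for each transition:

Transition 6 → 1:
ΔE₁ = |E_1 - E_6| = |-13.6057/1² - (-13.6057/6²)|
ΔE₁ = |-13.605700000000 - (-0.377936111111)| = 13.227763889 eV

Transition 7 → 1:
ΔE₂ = |E_1 - E_7| = |-13.6057/1² - (-13.6057/7²)|
ΔE₂ = |-13.605700000000 - (-0.277667346939)| = 13.328032653 eV

Since 13.328032653 eV > 13.227763889 eV, the transition 7 → 1 emits the more energetic photon.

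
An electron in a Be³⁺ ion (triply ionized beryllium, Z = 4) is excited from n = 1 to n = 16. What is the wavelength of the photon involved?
5.71774 nm

First, find the transition energy using E_n = -13.6057 Z² / n² eV:
E_1 = -13.6057 × 4² / 1² = -217.6912000 eV
E_16 = -13.6057 × 4² / 16² = -0.8503563 eV

Photon energy: |ΔE| = |E_16 - E_1| = 216.8408437 eV

Convert to wavelength using E = hc/λ with hc = 1239.84 eV·nm:
λ = hc/E = 1239.84 eV·nm / 216.8408437 eV
λ = 5.71774 nm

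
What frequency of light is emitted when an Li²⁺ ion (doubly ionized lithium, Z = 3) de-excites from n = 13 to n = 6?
6.47262e+14 Hz

First, find the transition energy:
E_13 = -13.6057 × 3² / 13² = -0.72456391 eV
E_6 = -13.6057 × 3² / 6² = -3.40142500 eV
|ΔE| = |E_6 - E_13| = 2.67686109 eV

Convert to Joules: E = 2.67686109 eV × (1.602177 × 10⁻¹⁹ J/eV) = 4.2888053e-19 J

Using E = hf:
f = E/h = 4.2888053e-19 J / (6.62607 × 10⁻³⁴ J·s)
f = 6.47262e+14 Hz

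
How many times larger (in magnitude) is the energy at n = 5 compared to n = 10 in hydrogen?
4.000000

Using E_n = -13.6057 Z² / n² eV with Z = 1:

E_5 = -13.6057 / 5² = -13.6057 / 25 = -0.544228000000 eV
E_10 = -13.6057 / 10² = -13.6057 / 100 = -0.136057000000 eV

The ratio is:
E_5/E_10 = (-0.544228000000) / (-0.136057000000)
E_5/E_10 = (-13.6057/25) / (-13.6057/100)
E_5/E_10 = 100/25
E_5/E_10 = 4.000000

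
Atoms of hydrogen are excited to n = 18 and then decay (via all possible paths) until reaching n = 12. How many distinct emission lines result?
21

The electron can occupy levels n = 12, 13, ..., 18 during de-excitation — that is m = 18 - 12 + 1 = 7 distinct levels.

The number of distinct spectral lines equals the number of ways to choose 2 of these m levels (each pair gives one possible emission transition):

Number of lines = m(m-1)/2 = 7×6/2 = 21

These correspond to all possible transitions between the 7 levels:
18 → 17, 18 → 16, 18 → 15, 18 → 14, 18 → 13, 18 → 12, 17 → 16, 17 → 15...

Each transition produces a photon with a unique energy (and thus wavelength). This count does not depend on Z.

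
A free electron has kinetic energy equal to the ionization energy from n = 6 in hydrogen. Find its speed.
3.64615e+05 m/s (or 0.1216% of c)

The binding energy at n = 6 for hydrogen is:
E_6 = -13.6057/6² = -0.377936111 eV
|E_6| = 0.377936111 eV

Convert to Joules:
KE = 0.377936111 eV × (1.602177 × 10⁻¹⁹ J/eV) = 6.0552054e-20 J

Using KE = ½mv²:
v = √(2·KE/m_e)
v = √(2 × 6.0552054e-20 J / 9.10938 × 10⁻³¹ kg)
v = 3.64615e+05 m/s

This is approximately 0.1216% the speed of light.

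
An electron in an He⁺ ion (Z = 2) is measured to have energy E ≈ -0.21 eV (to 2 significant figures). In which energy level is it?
n = 16

The exact energy levels follow E_n = -13.6057 Z² / n² eV with Z = 2.

The measured value (-0.21 eV) is reported to only 2 significant figures, so we must test candidate n values and see which one matches to that precision.

Candidate energies:
  n = 14:  E = -13.6057 × 2² / 14² = -0.277667 eV
  n = 15:  E = -13.6057 × 2² / 15² = -0.241879 eV
  n = 16:  E = -13.6057 × 2² / 16² = -0.212589 eV  ← matches
  n = 17:  E = -13.6057 × 2² / 17² = -0.188314 eV
  n = 18:  E = -13.6057 × 2² / 18² = -0.167972 eV

Checking against the measurement of -0.21 eV (2 sig figs), only n = 16 agrees:
E_16 = -0.212589 eV, which rounds to -0.21 eV ✓

Therefore n = 16.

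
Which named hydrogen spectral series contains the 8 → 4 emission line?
Brackett series

The spectral series in hydrogen are named based on the final (lower) energy level:
- Lyman series: n_final = 1 (ultraviolet)
- Balmer series: n_final = 2 (visible/near-UV)
- Paschen series: n_final = 3 (infrared)
- Brackett series: n_final = 4 (infrared)
- Pfund series: n_final = 5 (far infrared)

Since this transition ends at n = 4, it belongs to the Brackett series.

For reference, this 8 → 4 line has photon energy
ΔE = 13.6057 eV × (1/4² - 1/8²) = 0.63776719 eV,
corresponding to wavelength λ = hc/ΔE = 1239.84 eV·nm / 0.63776719 eV = 1944.03 nm in the infrared region.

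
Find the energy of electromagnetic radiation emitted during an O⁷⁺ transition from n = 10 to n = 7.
9.06306 eV

The energy levels are E_n = -13.6057 Z² eV / n².

Energy at n = 10: E_10 = -13.6057 × 8² / 10² = -8.70764800 eV
Energy at n = 7: E_7 = -13.6057 × 8² / 7² = -17.77071020 eV

For emission (electron falling to lower state), the photon energy is:
E_photon = E_10 - E_7 = |-8.70764800 - (-17.77071020)|
E_photon = 9.06306 eV

This energy is carried away by the emitted photon.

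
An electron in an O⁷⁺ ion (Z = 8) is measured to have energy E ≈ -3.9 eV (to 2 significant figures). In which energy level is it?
n = 15

The exact energy levels follow E_n = -13.6057 Z² / n² eV with Z = 8.

The measured value (-3.9 eV) is reported to only 2 significant figures, so we must test candidate n values and see which one matches to that precision.

Candidate energies:
  n = 13:  E = -13.6057 × 8² / 13² = -5.15245 eV
  n = 14:  E = -13.6057 × 8² / 14² = -4.44268 eV
  n = 15:  E = -13.6057 × 8² / 15² = -3.87007 eV  ← matches
  n = 16:  E = -13.6057 × 8² / 16² = -3.40143 eV
  n = 17:  E = -13.6057 × 8² / 17² = -3.01303 eV

Checking against the measurement of -3.9 eV (2 sig figs), only n = 15 agrees:
E_15 = -3.87007 eV, which rounds to -3.9 eV ✓

Therefore n = 15.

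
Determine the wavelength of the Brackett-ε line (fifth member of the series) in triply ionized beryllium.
113.557655 nm

The lines of a series are numbered from the longest wavelength (smallest ΔE) outward; the fifth line is the transition from n = n_f + 5 to n_f.
The Brackett series has all transitions ending at n_f = 4.

For Be³⁺ (Z = 4), the fifth line (ε-line) is the jump from n = 9 to n = 4:
E_9 = -13.6057 × 4² / 9² = -2.687545679 eV
E_4 = -13.6057 × 4² / 4² = -13.605700000 eV
ΔE = E_9 - E_4 = 10.918154321 eV

λ = hc/E = 1239.84 eV·nm / 10.918154321 eV
λ = 113.557655 nm

This is the ε-line of the Brackett series in Be³⁺.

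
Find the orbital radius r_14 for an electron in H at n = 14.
10.37187 nm (or 103.71873 Å)

The Bohr radius formula is:
r_n = n² a₀ / Z

where a₀ = 0.05291772 nm is the Bohr radius.

For H (Z = 1) at n = 14:
r_14 = 14² × 0.05291772 nm / 1
r_14 = 196 × 0.05291772 nm / 1
r_14 = 10.371873 nm / 1
r_14 = 10.37187 nm

The electron orbits at approximately 10.37187 nm from the nucleus.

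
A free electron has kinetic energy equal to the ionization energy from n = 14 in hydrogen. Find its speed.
1.563e+05 m/s (or 0.0521% of c)

The binding energy at n = 14 for hydrogen is:
E_14 = -13.6057/14² = -0.06941684 eV
|E_14| = 0.06941684 eV

Convert to Joules:
KE = 0.06941684 eV × (1.602177 × 10⁻¹⁹ J/eV) = 1.11218e-20 J

Using KE = ½mv²:
v = √(2·KE/m_e)
v = √(2 × 1.11218e-20 J / 9.10938 × 10⁻³¹ kg)
v = 1.563e+05 m/s

This is approximately 0.0521% the speed of light.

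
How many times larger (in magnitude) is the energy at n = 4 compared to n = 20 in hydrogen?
25.000000

Using E_n = -13.6057 Z² / n² eV with Z = 1:

E_4 = -13.6057 / 4² = -13.6057 / 16 = -0.850356250000 eV
E_20 = -13.6057 / 20² = -13.6057 / 400 = -0.034014250000 eV

The ratio is:
E_4/E_20 = (-0.850356250000) / (-0.034014250000)
E_4/E_20 = (-13.6057/16) / (-13.6057/400)
E_4/E_20 = 400/16
E_4/E_20 = 25.000000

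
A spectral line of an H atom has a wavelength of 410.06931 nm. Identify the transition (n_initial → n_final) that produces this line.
n = 6 → n = 2

First, find the photon energy from the wavelength (hc = 1239.84 eV·nm):
E = hc/λ = 1239.84 eV·nm / 410.06931 nm = 3.0234889 eV

The energy levels of hydrogen satisfy E_n = -13.6057 / n² eV, so an emission n_i → n_f releases
ΔE = 13.6057 × (1/n_f² − 1/n_i²) eV.

Setting ΔE equal to the photon energy:
1/n_f² − 1/n_i² = 3.0234889 / 13.6057 = 0.22222222

Since 1/n_i² must be positive, we need 1/n_f² > 0.22222222, i.e. n_f ≤ 2. For each allowed n_f, solve n_i = (1/n_f² − 0.22222222)^(−1/2) and check whether it is a whole number:
  n_f = 1: 1/n_i² = 1.00000000 − 0.22222222 = 0.77777778 → n_i = 1.134  (not an integer) ✗
  n_f = 2: 1/n_i² = 0.25000000 − 0.22222222 = 0.02777778 → n_i = 6.000  → integer, n_i = 6 ✓

Only n_f = 2 gives an integer upper level, n_i = 6.

The transition is from n = 6 to n = 2 (emission).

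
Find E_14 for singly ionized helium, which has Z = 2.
-0.28 eV

For hydrogen-like ions, the energy levels scale with Z²:
E_n = -13.6057 Z² / n² eV

For He⁺ (Z = 2) at n = 14:
E_14 = -13.6057 × 2² / 14²
E_14 = -13.6057 × 4 / 196
E_14 = -54.4228 / 196
E_14 = -0.28 eV

The energy is 4 times more negative than hydrogen at the same n due to the stronger nuclear charge.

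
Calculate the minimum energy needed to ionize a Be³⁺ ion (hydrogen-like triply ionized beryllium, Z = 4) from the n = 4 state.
13.61 eV

The ionization energy is the energy needed to remove the electron completely (n → ∞).

For a hydrogen-like ion with Z = 4, E_n = -13.6057 Z² / n² eV.

At n = 4: E_4 = -13.6057 × 4² / 4² = -13.60570 eV
At n = ∞: E_∞ = 0 eV

Ionization energy = E_∞ - E_4 = 0 - (-13.60570) = 13.60570 eV
Ionization energy ≈ 13.61 eV

This is also called the binding energy of the electron in state n = 4.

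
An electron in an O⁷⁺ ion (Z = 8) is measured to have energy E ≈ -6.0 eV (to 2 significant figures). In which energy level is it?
n = 12

The exact energy levels follow E_n = -13.6057 Z² / n² eV with Z = 8.

The measured value (-6.0 eV) is reported to only 2 significant figures, so we must test candidate n values and see which one matches to that precision.

Candidate energies:
  n = 10:  E = -13.6057 × 8² / 10² = -8.707648 eV
  n = 11:  E = -13.6057 × 8² / 11² = -7.196403 eV
  n = 12:  E = -13.6057 × 8² / 12² = -6.046978 eV  ← matches
  n = 13:  E = -13.6057 × 8² / 13² = -5.152454 eV
  n = 14:  E = -13.6057 × 8² / 14² = -4.442678 eV

Checking against the measurement of -6.0 eV (2 sig figs), only n = 12 agrees:
E_12 = -6.046978 eV, which rounds to -6.0 eV ✓

Therefore n = 12.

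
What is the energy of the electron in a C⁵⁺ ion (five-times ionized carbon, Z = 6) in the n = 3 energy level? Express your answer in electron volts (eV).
-54.4228 eV

The energy levels of a hydrogen-like atom are given by:
E_n = -13.6057 Z² / n² eV  (with Z = 6 for C⁵⁺)

For n = 3:
E_3 = -13.6057 × 6² / 3²
E_3 = -13.6057 × 36 / 9
E_3 = -54.4228 eV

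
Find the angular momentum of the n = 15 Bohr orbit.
1.58186e-33 J·s (or 15ℏ)

In the Bohr model, angular momentum is quantized:
L = nℏ

where ℏ = h/(2π) = 1.0545718e-34 J·s

For n = 15:
L = 15 × 1.0545718e-34 J·s
L = 1.58186e-33 J·s

This can also be written as L = 15ℏ.
The angular momentum is an integer multiple of the reduced Planck constant.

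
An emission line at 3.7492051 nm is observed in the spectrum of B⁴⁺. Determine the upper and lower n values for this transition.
n = 6 → n = 1

First, find the photon energy from the wavelength (hc = 1239.84 eV·nm):
E = hc/λ = 1239.84 eV·nm / 3.7492051 nm = 330.69410 eV

The energy levels of B⁴⁺ satisfy E_n = -13.6057 × 5² / n² eV, so an emission n_i → n_f releases
ΔE = 13.6057 × 5² × (1/n_f² − 1/n_i²) eV.

Setting ΔE equal to the photon energy:
1/n_f² − 1/n_i² = 330.69410 / (13.6057 × 5²) = 0.97222223

Since 1/n_i² must be positive, we need 1/n_f² > 0.97222223, i.e. n_f ≤ 1. For each allowed n_f, solve n_i = (1/n_f² − 0.97222223)^(−1/2) and check whether it is a whole number:
  n_f = 1: 1/n_i² = 1.00000000 − 0.97222223 = 0.02777777 → n_i = 6.000  → integer, n_i = 6 ✓

Only n_f = 1 gives an integer upper level, n_i = 6.

The transition is from n = 6 to n = 1 (emission).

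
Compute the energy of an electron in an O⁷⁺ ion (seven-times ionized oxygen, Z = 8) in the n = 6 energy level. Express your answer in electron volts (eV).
-24.188 eV

The energy levels of a hydrogen-like atom are given by:
E_n = -13.6057 Z² / n² eV  (with Z = 8 for O⁷⁺)

For n = 6:
E_6 = -13.6057 × 8² / 6²
E_6 = -13.6057 × 64 / 36
E_6 = -24.188 eV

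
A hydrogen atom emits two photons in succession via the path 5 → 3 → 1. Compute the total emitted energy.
13.06 eV

The energy levels of hydrogen are E_n = -13.6057 / n² eV.

First transition (5 → 3):
ΔE₁ = |E_3 - E_5|
ΔE₁ = |-1.51174444 - (-0.54422800)| = 0.96752 eV

Second transition (3 → 1):
ΔE₂ = |E_1 - E_3|
ΔE₂ = |-13.60570000 - (-1.51174444)| = 12.09396 eV

Total energy released:
E_total = ΔE₁ + ΔE₂ = 0.96752 + 12.09396 = 13.06 eV

Note: This equals the direct transition 5 → 1: 13.06 eV ✓
Energy is conserved regardless of the path taken.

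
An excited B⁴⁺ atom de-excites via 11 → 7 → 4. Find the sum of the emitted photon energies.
18.448 eV

The energy levels of B⁴⁺ are E_n = -13.6057 × 5² / n² eV.

First transition (11 → 7):
ΔE₁ = |E_7 - E_11|
ΔE₁ = |-6.941683673 - (-2.811095041)| = 4.130589 eV

Second transition (7 → 4):
ΔE₂ = |E_4 - E_7|
ΔE₂ = |-21.258906250 - (-6.941683673)| = 14.317223 eV

Total energy released:
E_total = ΔE₁ + ΔE₂ = 4.130589 + 14.317223 = 18.448 eV

Note: This equals the direct transition 11 → 4: 18.448 eV ✓
Energy is conserved regardless of the path taken.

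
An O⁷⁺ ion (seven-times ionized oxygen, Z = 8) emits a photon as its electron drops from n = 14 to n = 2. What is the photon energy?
213.248522 eV

The energy levels are E_n = -13.6057 Z² eV / n².

Energy at n = 14: E_14 = -13.6057 × 8² / 14² = -4.442677551 eV
Energy at n = 2: E_2 = -13.6057 × 8² / 2² = -217.691200000 eV

For emission (electron falling to lower state), the photon energy is:
E_photon = E_14 - E_2 = |-4.442677551 - (-217.691200000)|
E_photon = 213.248522 eV

This energy is carried away by the emitted photon.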